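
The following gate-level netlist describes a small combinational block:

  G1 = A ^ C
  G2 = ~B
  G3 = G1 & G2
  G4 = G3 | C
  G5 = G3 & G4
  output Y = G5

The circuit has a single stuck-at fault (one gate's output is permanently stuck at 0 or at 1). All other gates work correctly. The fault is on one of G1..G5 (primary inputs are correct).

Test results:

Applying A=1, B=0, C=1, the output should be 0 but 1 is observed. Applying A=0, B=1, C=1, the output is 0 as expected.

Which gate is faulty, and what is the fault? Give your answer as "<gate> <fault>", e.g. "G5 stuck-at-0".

G1 stuck-at-1

Fault-free values for test 1 (A=1, B=0, C=1): G1=0, G2=1, G3=0, G4=1, G5=0, giving Y=0. Observed 1.
Test 1: faults giving observed 1 are {G1 stuck-at-1, G3 stuck-at-1, G5 stuck-at-1}.
Test 2 (A=0, B=1, C=1): fault-free G1=1, G2=0, G3=0, G4=1, G5=0 → 0; observed 0. Eliminates G3 stuck-at-1, G5 stuck-at-1.
Only G1 stuck-at-1 is consistent with every test.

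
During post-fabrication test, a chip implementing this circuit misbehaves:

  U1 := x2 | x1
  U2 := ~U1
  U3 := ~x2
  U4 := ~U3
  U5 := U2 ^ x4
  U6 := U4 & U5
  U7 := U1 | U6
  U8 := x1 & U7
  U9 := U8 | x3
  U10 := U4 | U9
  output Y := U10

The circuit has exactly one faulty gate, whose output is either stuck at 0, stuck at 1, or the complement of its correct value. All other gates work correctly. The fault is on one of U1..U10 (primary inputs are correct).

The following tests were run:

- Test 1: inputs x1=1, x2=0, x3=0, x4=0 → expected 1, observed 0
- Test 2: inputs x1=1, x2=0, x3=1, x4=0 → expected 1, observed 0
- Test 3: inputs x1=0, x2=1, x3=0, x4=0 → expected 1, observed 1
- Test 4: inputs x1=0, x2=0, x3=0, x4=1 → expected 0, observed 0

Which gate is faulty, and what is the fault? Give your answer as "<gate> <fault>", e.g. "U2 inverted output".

U9 stuck-at-0

Fault-free values for test 1 (x1=1, x2=0, x3=0, x4=0): U1=1, U2=0, U3=1, U4=0, U5=0, U6=0, U7=1, U8=1, U9=1, U10=1, giving Y=1. Observed 0.
Test 1: faults giving observed 0 are {U1 stuck-at-0, U1 inverted output, U7 stuck-at-0, U7 inverted output, U8 stuck-at-0, U8 inverted output, U9 stuck-at-0, U9 inverted output, U10 stuck-at-0, U10 inverted output}.
Test 2 (x1=1, x2=0, x3=1, x4=0): fault-free U1=1, U2=0, U3=1, U4=0, U5=0, U6=0, U7=1, U8=1, U9=1, U10=1 → 1; observed 0. Eliminates U1 stuck-at-0, U1 inverted output, U7 stuck-at-0, U7 inverted output, U8 stuck-at-0, U8 inverted output.
Test 3 (x1=0, x2=1, x3=0, x4=0): fault-free U1=1, U2=0, U3=0, U4=1, U5=0, U6=0, U7=1, U8=0, U9=0, U10=1 → 1; observed 1. Eliminates U10 stuck-at-0, U10 inverted output.
Test 4 (x1=0, x2=0, x3=0, x4=1): fault-free U1=0, U2=1, U3=1, U4=0, U5=0, U6=0, U7=0, U8=0, U9=0, U10=0 → 0; observed 0. Eliminates U9 inverted output.
Only U9 stuck-at-0 is consistent with every test.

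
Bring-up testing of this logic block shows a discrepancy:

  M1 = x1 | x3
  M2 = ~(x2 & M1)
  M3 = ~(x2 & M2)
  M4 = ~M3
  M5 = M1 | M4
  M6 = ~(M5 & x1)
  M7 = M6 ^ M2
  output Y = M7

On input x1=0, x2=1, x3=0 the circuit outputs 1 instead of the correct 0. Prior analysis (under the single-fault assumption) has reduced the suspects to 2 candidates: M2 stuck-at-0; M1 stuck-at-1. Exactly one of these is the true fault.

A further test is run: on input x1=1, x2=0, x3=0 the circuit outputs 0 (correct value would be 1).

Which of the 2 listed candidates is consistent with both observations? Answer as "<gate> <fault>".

Evaluate each candidate on input x1=1, x2=0, x3=0:
  M2 stuck-at-0: M1=1, M2=0 [stuck-at-0], M3=1, M4=0, M5=1, M6=0, M7=0 → 0 — matches
  M1 stuck-at-1: M1=1 [stuck-at-1], M2=1, M3=1, M4=0, M5=1, M6=0, M7=1 → 1 — eliminated
Only M2 stuck-at-0 reproduces the observed 0.

M2 stuck-at-0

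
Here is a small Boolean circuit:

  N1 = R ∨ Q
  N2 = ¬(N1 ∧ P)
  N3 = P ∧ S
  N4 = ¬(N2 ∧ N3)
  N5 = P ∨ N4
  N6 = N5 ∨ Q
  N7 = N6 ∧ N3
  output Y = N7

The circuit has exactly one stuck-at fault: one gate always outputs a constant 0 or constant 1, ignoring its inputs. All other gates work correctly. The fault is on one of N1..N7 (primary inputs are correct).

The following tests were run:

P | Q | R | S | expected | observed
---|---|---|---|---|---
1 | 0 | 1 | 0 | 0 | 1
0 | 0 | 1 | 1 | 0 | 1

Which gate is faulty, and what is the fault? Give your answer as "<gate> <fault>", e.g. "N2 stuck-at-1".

Fault-free values for test 1 (P=1, Q=0, R=1, S=0): N1=1, N2=0, N3=0, N4=1, N5=1, N6=1, N7=0, giving Y=0. Observed 1.
Test 1: faults giving observed 1 are {N3 stuck-at-1, N7 stuck-at-1}.
Test 2 (P=0, Q=0, R=1, S=1): fault-free N1=1, N2=1, N3=0, N4=1, N5=1, N6=1, N7=0 → 0; observed 1. Eliminates N3 stuck-at-1.
Only N7 stuck-at-1 is consistent with every test.

N7 stuck-at-1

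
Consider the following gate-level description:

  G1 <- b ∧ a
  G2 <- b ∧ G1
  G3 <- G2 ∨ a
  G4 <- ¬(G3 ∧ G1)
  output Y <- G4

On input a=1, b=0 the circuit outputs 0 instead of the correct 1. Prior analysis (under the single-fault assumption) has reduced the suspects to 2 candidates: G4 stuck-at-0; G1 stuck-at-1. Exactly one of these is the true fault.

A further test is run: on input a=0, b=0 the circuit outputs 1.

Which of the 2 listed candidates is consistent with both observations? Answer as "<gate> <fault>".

Evaluate each candidate on input a=0, b=0:
  G4 stuck-at-0: G1=0, G2=0, G3=0, G4=0 [stuck-at-0] → 0 — eliminated
  G1 stuck-at-1: G1=1 [stuck-at-1], G2=0, G3=0, G4=1 → 1 — matches
Only G1 stuck-at-1 reproduces the observed 1.

G1 stuck-at-1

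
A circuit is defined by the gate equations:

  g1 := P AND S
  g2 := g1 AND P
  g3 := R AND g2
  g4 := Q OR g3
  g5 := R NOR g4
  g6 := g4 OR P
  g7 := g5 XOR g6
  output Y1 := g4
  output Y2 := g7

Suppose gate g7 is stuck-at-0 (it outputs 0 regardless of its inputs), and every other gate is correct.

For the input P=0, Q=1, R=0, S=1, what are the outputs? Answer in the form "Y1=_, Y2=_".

Y1=1, Y2=0

Propagate with g7 forced: g1=0, g2=0, g3=0, g4=1, g5=0, g6=1, g7=0 [stuck-at-0].
So the outputs are Y1=1, Y2=0. (Without the fault they would be Y1=1, Y2=1.)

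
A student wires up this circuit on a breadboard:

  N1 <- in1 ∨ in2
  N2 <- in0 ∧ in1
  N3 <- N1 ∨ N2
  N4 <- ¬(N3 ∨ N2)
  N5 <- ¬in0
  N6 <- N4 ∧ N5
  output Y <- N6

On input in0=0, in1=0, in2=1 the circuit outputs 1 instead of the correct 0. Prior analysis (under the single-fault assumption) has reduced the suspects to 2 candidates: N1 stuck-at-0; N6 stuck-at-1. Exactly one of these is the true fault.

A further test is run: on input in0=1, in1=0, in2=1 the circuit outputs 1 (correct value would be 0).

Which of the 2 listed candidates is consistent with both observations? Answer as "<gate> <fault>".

Evaluate each candidate on input in0=1, in1=0, in2=1:
  N1 stuck-at-0: N1=0 [stuck-at-0], N2=0, N3=0, N4=1, N5=0, N6=0 → 0 — eliminated
  N6 stuck-at-1: N1=1, N2=0, N3=1, N4=0, N5=0, N6=1 [stuck-at-1] → 1 — matches
Only N6 stuck-at-1 reproduces the observed 1.

N6 stuck-at-1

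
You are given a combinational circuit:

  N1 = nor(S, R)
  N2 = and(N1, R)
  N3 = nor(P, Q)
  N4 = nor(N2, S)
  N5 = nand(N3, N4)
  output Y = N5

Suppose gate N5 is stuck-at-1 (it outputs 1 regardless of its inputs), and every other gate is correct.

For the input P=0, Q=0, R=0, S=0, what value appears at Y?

Propagate with N5 forced: N1=1, N2=0, N3=1, N4=1, N5=1 [stuck-at-1].
So Y = 1. (Without the fault it would be 0.)

1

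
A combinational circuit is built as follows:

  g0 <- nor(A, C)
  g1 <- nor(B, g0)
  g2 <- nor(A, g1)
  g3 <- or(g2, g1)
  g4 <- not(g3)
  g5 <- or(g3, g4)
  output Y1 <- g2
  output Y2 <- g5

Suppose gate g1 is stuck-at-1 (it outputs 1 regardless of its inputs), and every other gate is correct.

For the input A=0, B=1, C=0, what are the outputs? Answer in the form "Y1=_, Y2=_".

Propagate with g1 forced: g0=1, g1=1 [stuck-at-1], g2=0, g3=1, g4=0, g5=1.
So the outputs are Y1=0, Y2=1. (Without the fault they would be Y1=1, Y2=1.)

Y1=0, Y2=1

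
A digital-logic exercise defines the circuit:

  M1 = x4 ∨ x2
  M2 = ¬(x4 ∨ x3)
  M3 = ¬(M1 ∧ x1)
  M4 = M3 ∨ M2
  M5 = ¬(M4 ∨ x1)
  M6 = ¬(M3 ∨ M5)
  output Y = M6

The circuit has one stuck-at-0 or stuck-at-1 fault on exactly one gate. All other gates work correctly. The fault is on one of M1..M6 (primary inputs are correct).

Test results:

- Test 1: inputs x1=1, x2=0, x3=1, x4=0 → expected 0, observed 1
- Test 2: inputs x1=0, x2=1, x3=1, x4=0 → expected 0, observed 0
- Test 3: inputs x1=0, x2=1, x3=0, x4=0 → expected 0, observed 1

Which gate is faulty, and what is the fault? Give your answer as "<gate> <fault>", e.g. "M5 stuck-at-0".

M3 stuck-at-0

Fault-free values for test 1 (x1=1, x2=0, x3=1, x4=0): M1=0, M2=0, M3=1, M4=1, M5=0, M6=0, giving Y=0. Observed 1.
Test 1: faults giving observed 1 are {M1 stuck-at-1, M3 stuck-at-0, M6 stuck-at-1}.
Test 2 (x1=0, x2=1, x3=1, x4=0): fault-free M1=1, M2=0, M3=1, M4=1, M5=0, M6=0 → 0; observed 0. Eliminates M6 stuck-at-1.
Test 3 (x1=0, x2=1, x3=0, x4=0): fault-free M1=1, M2=1, M3=1, M4=1, M5=0, M6=0 → 0; observed 1. Eliminates M1 stuck-at-1.
Only M3 stuck-at-0 is consistent with every test.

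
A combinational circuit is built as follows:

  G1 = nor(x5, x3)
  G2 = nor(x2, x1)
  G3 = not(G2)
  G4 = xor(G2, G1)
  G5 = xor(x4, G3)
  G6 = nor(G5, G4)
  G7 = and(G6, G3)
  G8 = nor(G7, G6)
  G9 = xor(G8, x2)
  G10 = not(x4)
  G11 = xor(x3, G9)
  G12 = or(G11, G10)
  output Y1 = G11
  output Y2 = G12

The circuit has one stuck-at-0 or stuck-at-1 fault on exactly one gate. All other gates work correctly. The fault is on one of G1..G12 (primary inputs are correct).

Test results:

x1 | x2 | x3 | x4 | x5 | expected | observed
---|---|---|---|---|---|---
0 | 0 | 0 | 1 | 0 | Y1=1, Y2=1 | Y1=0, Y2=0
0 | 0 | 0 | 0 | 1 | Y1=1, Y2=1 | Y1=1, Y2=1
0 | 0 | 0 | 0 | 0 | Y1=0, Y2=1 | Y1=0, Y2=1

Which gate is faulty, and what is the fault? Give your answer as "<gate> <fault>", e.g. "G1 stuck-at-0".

G5 stuck-at-0

Fault-free values for test 1 (x1=0, x2=0, x3=0, x4=1, x5=0): G1=1, G2=1, G3=0, G4=0, G5=1, G6=0, G7=0, G8=1, G9=1, G10=0, G11=1, G12=1, giving Y1=1, Y2=1. Observed Y1=0, Y2=0.
Test 1: faults giving observed Y1=0, Y2=0 are {G3 stuck-at-1, G5 stuck-at-0, G6 stuck-at-1, G7 stuck-at-1, G8 stuck-at-0, G9 stuck-at-0, G11 stuck-at-0}.
Test 2 (x1=0, x2=0, x3=0, x4=0, x5=1): fault-free G1=0, G2=1, G3=0, G4=1, G5=0, G6=0, G7=0, G8=1, G9=1, G10=1, G11=1, G12=1 → Y1=1, Y2=1; observed Y1=1, Y2=1. Eliminates G6 stuck-at-1, G7 stuck-at-1, G8 stuck-at-0, G9 stuck-at-0, G11 stuck-at-0.
Test 3 (x1=0, x2=0, x3=0, x4=0, x5=0): fault-free G1=1, G2=1, G3=0, G4=0, G5=0, G6=1, G7=0, G8=0, G9=0, G10=1, G11=0, G12=1 → Y1=0, Y2=1; observed Y1=0, Y2=1. Eliminates G3 stuck-at-1.
Only G5 stuck-at-0 is consistent with every test.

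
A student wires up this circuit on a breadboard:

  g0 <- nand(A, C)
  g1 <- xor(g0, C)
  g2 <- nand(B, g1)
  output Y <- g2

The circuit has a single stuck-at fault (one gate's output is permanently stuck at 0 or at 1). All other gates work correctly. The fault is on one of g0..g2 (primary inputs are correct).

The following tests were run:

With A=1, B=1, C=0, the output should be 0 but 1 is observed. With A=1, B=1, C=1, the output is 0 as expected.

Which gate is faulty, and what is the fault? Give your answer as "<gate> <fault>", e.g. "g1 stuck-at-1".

Fault-free values for test 1 (A=1, B=1, C=0): g0=1, g1=1, g2=0, giving Y=0. Observed 1.
Test 1: faults giving observed 1 are {g0 stuck-at-0, g1 stuck-at-0, g2 stuck-at-1}.
Test 2 (A=1, B=1, C=1): fault-free g0=0, g1=1, g2=0 → 0; observed 0. Eliminates g1 stuck-at-0, g2 stuck-at-1.
Only g0 stuck-at-0 is consistent with every test.

g0 stuck-at-0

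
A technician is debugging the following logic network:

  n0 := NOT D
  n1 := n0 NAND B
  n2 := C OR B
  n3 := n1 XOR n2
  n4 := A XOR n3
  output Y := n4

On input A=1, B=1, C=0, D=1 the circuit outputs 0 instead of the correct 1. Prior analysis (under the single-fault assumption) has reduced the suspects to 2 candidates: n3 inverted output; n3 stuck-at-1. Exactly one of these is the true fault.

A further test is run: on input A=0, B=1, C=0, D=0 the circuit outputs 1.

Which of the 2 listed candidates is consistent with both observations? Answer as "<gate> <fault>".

n3 stuck-at-1

Evaluate each candidate on input A=0, B=1, C=0, D=0:
  n3 inverted output: n0=1, n1=0, n2=1, n3=0 [inverted output], n4=0 → 0 — eliminated
  n3 stuck-at-1: n0=1, n1=0, n2=1, n3=1 [stuck-at-1], n4=1 → 1 — matches
Only n3 stuck-at-1 reproduces the observed 1.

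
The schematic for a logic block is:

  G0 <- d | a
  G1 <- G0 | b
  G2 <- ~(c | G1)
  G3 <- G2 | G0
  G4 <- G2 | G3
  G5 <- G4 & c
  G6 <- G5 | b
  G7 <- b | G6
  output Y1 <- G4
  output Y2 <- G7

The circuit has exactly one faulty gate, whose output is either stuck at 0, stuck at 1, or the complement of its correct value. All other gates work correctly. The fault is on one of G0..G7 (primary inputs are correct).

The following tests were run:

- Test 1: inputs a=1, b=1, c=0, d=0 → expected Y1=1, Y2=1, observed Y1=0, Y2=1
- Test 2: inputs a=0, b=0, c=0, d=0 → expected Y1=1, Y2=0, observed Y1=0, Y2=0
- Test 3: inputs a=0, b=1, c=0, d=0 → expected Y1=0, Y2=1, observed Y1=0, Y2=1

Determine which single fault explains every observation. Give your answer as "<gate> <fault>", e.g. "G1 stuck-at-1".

G4 stuck-at-0

Fault-free values for test 1 (a=1, b=1, c=0, d=0): G0=1, G1=1, G2=0, G3=1, G4=1, G5=0, G6=1, G7=1, giving Y1=1, Y2=1. Observed Y1=0, Y2=1.
Test 1: faults giving observed Y1=0, Y2=1 are {G0 stuck-at-0, G0 inverted output, G3 stuck-at-0, G3 inverted output, G4 stuck-at-0, G4 inverted output}.
Test 2 (a=0, b=0, c=0, d=0): fault-free G0=0, G1=0, G2=1, G3=1, G4=1, G5=0, G6=0, G7=0 → Y1=1, Y2=0; observed Y1=0, Y2=0. Eliminates G0 stuck-at-0, G0 inverted output, G3 stuck-at-0, G3 inverted output.
Test 3 (a=0, b=1, c=0, d=0): fault-free G0=0, G1=1, G2=0, G3=0, G4=0, G5=0, G6=1, G7=1 → Y1=0, Y2=1; observed Y1=0, Y2=1. Eliminates G4 inverted output.
Only G4 stuck-at-0 is consistent with every test.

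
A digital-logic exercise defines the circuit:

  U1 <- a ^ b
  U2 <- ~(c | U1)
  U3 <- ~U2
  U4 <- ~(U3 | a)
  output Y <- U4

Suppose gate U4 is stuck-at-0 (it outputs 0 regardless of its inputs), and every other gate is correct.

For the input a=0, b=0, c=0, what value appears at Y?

Propagate with U4 forced: U1=0, U2=1, U3=0, U4=0 [stuck-at-0].
So Y = 0. (Without the fault it would be 1.)

0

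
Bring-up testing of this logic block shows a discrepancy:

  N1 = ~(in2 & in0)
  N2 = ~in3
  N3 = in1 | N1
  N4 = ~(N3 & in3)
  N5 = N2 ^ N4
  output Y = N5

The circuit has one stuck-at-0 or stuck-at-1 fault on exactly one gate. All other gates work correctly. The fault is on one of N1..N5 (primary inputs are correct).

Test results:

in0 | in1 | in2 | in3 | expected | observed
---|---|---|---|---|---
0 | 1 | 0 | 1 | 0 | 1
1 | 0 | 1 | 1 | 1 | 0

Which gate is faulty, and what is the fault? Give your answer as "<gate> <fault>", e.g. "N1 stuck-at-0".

N2 stuck-at-1

Fault-free values for test 1 (in0=0, in1=1, in2=0, in3=1): N1=1, N2=0, N3=1, N4=0, N5=0, giving Y=0. Observed 1.
Test 1: faults giving observed 1 are {N2 stuck-at-1, N3 stuck-at-0, N4 stuck-at-1, N5 stuck-at-1}.
Test 2 (in0=1, in1=0, in2=1, in3=1): fault-free N1=0, N2=0, N3=0, N4=1, N5=1 → 1; observed 0. Eliminates N3 stuck-at-0, N4 stuck-at-1, N5 stuck-at-1.
Only N2 stuck-at-1 is consistent with every test.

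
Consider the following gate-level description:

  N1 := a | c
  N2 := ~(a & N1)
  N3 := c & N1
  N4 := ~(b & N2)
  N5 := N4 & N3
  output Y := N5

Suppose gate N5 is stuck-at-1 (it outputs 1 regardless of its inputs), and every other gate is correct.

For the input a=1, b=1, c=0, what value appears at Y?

1

Propagate with N5 forced: N1=1, N2=0, N3=0, N4=1, N5=1 [stuck-at-1].
So Y = 1. (Without the fault it would be 0.)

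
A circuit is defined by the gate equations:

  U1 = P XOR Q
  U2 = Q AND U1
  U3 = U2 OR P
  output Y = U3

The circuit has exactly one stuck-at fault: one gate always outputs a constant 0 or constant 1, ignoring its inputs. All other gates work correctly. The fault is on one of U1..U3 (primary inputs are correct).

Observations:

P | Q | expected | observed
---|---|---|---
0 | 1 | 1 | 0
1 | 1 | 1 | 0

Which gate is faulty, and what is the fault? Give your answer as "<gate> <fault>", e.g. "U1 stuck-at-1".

U3 stuck-at-0

Fault-free values for test 1 (P=0, Q=1): U1=1, U2=1, U3=1, giving Y=1. Observed 0.
Test 1: faults giving observed 0 are {U1 stuck-at-0, U2 stuck-at-0, U3 stuck-at-0}.
Test 2 (P=1, Q=1): fault-free U1=0, U2=0, U3=1 → 1; observed 0. Eliminates U1 stuck-at-0, U2 stuck-at-0.
Only U3 stuck-at-0 is consistent with every test.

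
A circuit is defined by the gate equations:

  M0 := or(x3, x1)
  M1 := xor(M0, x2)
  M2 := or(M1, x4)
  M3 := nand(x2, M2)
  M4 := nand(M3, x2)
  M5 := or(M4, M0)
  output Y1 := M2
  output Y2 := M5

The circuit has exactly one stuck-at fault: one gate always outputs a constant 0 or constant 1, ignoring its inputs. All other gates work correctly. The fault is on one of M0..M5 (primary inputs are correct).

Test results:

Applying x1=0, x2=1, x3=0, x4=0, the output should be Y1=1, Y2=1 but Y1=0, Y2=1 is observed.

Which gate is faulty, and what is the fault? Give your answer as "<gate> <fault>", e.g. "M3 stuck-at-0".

Fault-free values for test 1 (x1=0, x2=1, x3=0, x4=0): M0=0, M1=1, M2=1, M3=0, M4=1, M5=1, giving Y1=1, Y2=1. Observed Y1=0, Y2=1.
Test 1: faults giving observed Y1=0, Y2=1 are {M0 stuck-at-1}.
Only M0 stuck-at-1 is consistent with every test.

M0 stuck-at-1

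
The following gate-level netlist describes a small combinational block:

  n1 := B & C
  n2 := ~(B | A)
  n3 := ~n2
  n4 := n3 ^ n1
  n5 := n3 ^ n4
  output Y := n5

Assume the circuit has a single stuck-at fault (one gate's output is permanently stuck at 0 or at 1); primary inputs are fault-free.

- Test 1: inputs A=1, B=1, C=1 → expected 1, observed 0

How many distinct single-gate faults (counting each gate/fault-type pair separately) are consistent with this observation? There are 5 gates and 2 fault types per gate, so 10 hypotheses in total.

Fault-free: n1=1, n2=0, n3=1, n4=0, n5=1 → 1. Observed 0.
  n1 stuck-at-0: output 0 ✓
  n1 stuck-at-1: output 1 ✗
  n2 stuck-at-0: output 1 ✗
  n2 stuck-at-1: output 1 ✗
  n3 stuck-at-0: output 1 ✗
  n3 stuck-at-1: output 1 ✗
  n4 stuck-at-0: output 1 ✗
  n4 stuck-at-1: output 0 ✓
  n5 stuck-at-0: output 0 ✓
  n5 stuck-at-1: output 1 ✗
Consistent faults: {n1 stuck-at-0, n4 stuck-at-1, n5 stuck-at-0} — 3 in all.

3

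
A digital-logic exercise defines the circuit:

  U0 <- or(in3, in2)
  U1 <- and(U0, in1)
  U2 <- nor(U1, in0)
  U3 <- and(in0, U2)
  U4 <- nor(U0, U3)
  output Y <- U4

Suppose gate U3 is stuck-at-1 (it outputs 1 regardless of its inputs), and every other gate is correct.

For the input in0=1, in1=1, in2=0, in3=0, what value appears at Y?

Propagate with U3 forced: U0=0, U1=0, U2=0, U3=1 [stuck-at-1], U4=0.
So Y = 0. (Without the fault it would be 1.)

0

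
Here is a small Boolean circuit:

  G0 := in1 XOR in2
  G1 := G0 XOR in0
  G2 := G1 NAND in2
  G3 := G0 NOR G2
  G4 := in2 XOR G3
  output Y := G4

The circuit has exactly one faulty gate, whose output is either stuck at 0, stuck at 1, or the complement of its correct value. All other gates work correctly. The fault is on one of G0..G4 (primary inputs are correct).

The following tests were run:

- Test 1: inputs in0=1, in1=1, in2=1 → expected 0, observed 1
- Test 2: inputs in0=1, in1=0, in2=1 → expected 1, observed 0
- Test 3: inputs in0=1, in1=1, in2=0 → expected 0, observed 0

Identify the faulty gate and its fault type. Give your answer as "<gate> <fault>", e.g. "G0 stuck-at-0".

G0 inverted output

Fault-free values for test 1 (in0=1, in1=1, in2=1): G0=0, G1=1, G2=0, G3=1, G4=0, giving Y=0. Observed 1.
Test 1: faults giving observed 1 are {G0 stuck-at-1, G0 inverted output, G1 stuck-at-0, G1 inverted output, G2 stuck-at-1, G2 inverted output, G3 stuck-at-0, G3 inverted output, G4 stuck-at-1, G4 inverted output}.
Test 2 (in0=1, in1=0, in2=1): fault-free G0=1, G1=0, G2=1, G3=0, G4=1 → 1; observed 0. Eliminates G0 stuck-at-1, G1 stuck-at-0, G1 inverted output, G2 stuck-at-1, G2 inverted output, G3 stuck-at-0, G4 stuck-at-1.
Test 3 (in0=1, in1=1, in2=0): fault-free G0=1, G1=0, G2=1, G3=0, G4=0 → 0; observed 0. Eliminates G3 inverted output, G4 inverted output.
Only G0 inverted output is consistent with every test.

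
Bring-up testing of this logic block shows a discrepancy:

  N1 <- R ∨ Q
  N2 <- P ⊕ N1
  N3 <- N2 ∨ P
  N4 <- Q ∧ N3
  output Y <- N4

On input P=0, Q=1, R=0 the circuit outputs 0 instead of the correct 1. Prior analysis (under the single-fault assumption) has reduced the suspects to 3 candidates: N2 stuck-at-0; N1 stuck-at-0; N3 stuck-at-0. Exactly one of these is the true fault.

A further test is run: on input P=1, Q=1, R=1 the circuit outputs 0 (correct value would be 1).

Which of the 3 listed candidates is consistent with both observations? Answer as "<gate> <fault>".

Evaluate each candidate on input P=1, Q=1, R=1:
  N2 stuck-at-0: N1=1, N2=0 [stuck-at-0], N3=1, N4=1 → 1 — eliminated
  N1 stuck-at-0: N1=0 [stuck-at-0], N2=1, N3=1, N4=1 → 1 — eliminated
  N3 stuck-at-0: N1=1, N2=0, N3=0 [stuck-at-0], N4=0 → 0 — matches
Only N3 stuck-at-0 reproduces the observed 0.

N3 stuck-at-0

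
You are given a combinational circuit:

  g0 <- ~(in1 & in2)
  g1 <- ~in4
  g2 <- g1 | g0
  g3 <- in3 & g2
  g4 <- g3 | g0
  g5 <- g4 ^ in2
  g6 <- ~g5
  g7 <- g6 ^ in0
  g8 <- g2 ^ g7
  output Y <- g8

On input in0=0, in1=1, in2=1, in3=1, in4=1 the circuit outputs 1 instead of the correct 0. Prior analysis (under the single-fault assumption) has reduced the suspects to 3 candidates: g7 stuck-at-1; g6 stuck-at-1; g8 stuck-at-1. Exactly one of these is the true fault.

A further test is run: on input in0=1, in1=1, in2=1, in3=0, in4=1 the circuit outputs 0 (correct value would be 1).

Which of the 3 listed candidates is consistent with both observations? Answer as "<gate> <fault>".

Evaluate each candidate on input in0=1, in1=1, in2=1, in3=0, in4=1:
  g7 stuck-at-1: g0=0, g1=0, g2=0, g3=0, g4=0, g5=1, g6=0, g7=1 [stuck-at-1], g8=1 → 1 — eliminated
  g6 stuck-at-1: g0=0, g1=0, g2=0, g3=0, g4=0, g5=1, g6=1 [stuck-at-1], g7=0, g8=0 → 0 — matches
  g8 stuck-at-1: g0=0, g1=0, g2=0, g3=0, g4=0, g5=1, g6=0, g7=1, g8=1 [stuck-at-1] → 1 — eliminated
Only g6 stuck-at-1 reproduces the observed 0.

g6 stuck-at-1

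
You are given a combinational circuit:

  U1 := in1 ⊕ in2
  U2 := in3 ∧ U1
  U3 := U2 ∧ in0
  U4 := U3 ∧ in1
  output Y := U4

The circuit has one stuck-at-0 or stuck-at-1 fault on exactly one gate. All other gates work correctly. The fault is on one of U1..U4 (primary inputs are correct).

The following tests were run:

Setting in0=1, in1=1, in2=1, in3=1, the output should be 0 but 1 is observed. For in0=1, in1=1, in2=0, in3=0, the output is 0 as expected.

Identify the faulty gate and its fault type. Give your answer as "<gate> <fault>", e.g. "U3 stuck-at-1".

Fault-free values for test 1 (in0=1, in1=1, in2=1, in3=1): U1=0, U2=0, U3=0, U4=0, giving Y=0. Observed 1.
Test 1: faults giving observed 1 are {U1 stuck-at-1, U2 stuck-at-1, U3 stuck-at-1, U4 stuck-at-1}.
Test 2 (in0=1, in1=1, in2=0, in3=0): fault-free U1=1, U2=0, U3=0, U4=0 → 0; observed 0. Eliminates U2 stuck-at-1, U3 stuck-at-1, U4 stuck-at-1.
Only U1 stuck-at-1 is consistent with every test.

U1 stuck-at-1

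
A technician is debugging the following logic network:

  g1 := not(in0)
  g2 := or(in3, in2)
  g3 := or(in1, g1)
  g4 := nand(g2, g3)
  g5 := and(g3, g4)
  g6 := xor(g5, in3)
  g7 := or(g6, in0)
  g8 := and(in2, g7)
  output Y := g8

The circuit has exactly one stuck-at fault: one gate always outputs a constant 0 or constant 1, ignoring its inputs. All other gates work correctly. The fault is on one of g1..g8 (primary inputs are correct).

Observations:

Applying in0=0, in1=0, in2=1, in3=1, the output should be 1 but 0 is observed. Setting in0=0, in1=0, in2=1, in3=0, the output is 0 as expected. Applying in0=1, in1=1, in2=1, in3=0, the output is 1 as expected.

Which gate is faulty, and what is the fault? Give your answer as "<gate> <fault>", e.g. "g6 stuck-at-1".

g6 stuck-at-0

Fault-free values for test 1 (in0=0, in1=0, in2=1, in3=1): g1=1, g2=1, g3=1, g4=0, g5=0, g6=1, g7=1, g8=1, giving Y=1. Observed 0.
Test 1: faults giving observed 0 are {g2 stuck-at-0, g4 stuck-at-1, g5 stuck-at-1, g6 stuck-at-0, g7 stuck-at-0, g8 stuck-at-0}.
Test 2 (in0=0, in1=0, in2=1, in3=0): fault-free g1=1, g2=1, g3=1, g4=0, g5=0, g6=0, g7=0, g8=0 → 0; observed 0. Eliminates g2 stuck-at-0, g4 stuck-at-1, g5 stuck-at-1.
Test 3 (in0=1, in1=1, in2=1, in3=0): fault-free g1=0, g2=1, g3=1, g4=0, g5=0, g6=0, g7=1, g8=1 → 1; observed 1. Eliminates g7 stuck-at-0, g8 stuck-at-0.
Only g6 stuck-at-0 is consistent with every test.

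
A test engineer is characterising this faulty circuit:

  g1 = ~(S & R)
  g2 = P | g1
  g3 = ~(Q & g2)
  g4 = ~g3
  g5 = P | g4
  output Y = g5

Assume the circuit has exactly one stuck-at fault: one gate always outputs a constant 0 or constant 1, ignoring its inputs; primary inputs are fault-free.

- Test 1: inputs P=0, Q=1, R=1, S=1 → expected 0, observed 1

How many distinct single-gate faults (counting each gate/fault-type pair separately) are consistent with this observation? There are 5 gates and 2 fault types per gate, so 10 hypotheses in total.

Fault-free: g1=0, g2=0, g3=1, g4=0, g5=0 → 0. Observed 1.
  g1 stuck-at-0: output 0 ✗
  g1 stuck-at-1: output 1 ✓
  g2 stuck-at-0: output 0 ✗
  g2 stuck-at-1: output 1 ✓
  g3 stuck-at-0: output 1 ✓
  g3 stuck-at-1: output 0 ✗
  g4 stuck-at-0: output 0 ✗
  g4 stuck-at-1: output 1 ✓
  g5 stuck-at-0: output 0 ✗
  g5 stuck-at-1: output 1 ✓
Consistent faults: {g1 stuck-at-1, g2 stuck-at-1, g3 stuck-at-0, g4 stuck-at-1, g5 stuck-at-1} — 5 in all.

5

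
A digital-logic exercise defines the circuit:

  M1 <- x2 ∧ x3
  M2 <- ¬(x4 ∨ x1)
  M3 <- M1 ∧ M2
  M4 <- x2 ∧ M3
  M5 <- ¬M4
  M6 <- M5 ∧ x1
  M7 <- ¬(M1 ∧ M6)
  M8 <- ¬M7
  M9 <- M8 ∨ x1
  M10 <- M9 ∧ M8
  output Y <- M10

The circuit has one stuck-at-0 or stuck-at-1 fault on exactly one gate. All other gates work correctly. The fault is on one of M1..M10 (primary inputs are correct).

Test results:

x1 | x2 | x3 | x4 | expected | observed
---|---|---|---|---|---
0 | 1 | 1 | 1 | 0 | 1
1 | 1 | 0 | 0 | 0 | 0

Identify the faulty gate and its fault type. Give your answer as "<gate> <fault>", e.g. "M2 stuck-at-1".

M6 stuck-at-1

Fault-free values for test 1 (x1=0, x2=1, x3=1, x4=1): M1=1, M2=0, M3=0, M4=0, M5=1, M6=0, M7=1, M8=0, M9=0, M10=0, giving Y=0. Observed 1.
Test 1: faults giving observed 1 are {M6 stuck-at-1, M7 stuck-at-0, M8 stuck-at-1, M10 stuck-at-1}.
Test 2 (x1=1, x2=1, x3=0, x4=0): fault-free M1=0, M2=0, M3=0, M4=0, M5=1, M6=1, M7=1, M8=0, M9=1, M10=0 → 0; observed 0. Eliminates M7 stuck-at-0, M8 stuck-at-1, M10 stuck-at-1.
Only M6 stuck-at-1 is consistent with every test.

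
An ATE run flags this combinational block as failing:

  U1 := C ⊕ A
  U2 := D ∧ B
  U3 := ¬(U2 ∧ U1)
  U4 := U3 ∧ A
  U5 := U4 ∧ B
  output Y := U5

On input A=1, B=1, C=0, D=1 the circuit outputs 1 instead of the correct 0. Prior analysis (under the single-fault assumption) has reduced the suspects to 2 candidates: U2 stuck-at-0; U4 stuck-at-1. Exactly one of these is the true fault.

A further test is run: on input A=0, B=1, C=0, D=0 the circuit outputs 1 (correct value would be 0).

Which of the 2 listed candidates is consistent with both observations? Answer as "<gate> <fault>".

U4 stuck-at-1

Evaluate each candidate on input A=0, B=1, C=0, D=0:
  U2 stuck-at-0: U1=0, U2=0 [stuck-at-0], U3=1, U4=0, U5=0 → 0 — eliminated
  U4 stuck-at-1: U1=0, U2=0, U3=1, U4=1 [stuck-at-1], U5=1 → 1 — matches
Only U4 stuck-at-1 reproduces the observed 1.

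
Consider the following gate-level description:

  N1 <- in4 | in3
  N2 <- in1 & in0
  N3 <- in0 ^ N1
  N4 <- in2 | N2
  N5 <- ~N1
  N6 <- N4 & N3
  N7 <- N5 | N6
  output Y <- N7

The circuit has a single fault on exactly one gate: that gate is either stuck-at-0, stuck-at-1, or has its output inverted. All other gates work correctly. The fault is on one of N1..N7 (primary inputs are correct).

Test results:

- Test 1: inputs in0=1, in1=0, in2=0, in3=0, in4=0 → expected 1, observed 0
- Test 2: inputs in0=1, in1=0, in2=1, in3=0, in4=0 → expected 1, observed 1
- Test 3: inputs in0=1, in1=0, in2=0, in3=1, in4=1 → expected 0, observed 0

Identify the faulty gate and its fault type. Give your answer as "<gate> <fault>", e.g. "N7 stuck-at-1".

Fault-free values for test 1 (in0=1, in1=0, in2=0, in3=0, in4=0): N1=0, N2=0, N3=1, N4=0, N5=1, N6=0, N7=1, giving Y=1. Observed 0.
Test 1: faults giving observed 0 are {N1 stuck-at-1, N1 inverted output, N5 stuck-at-0, N5 inverted output, N7 stuck-at-0, N7 inverted output}.
Test 2 (in0=1, in1=0, in2=1, in3=0, in4=0): fault-free N1=0, N2=0, N3=1, N4=1, N5=1, N6=1, N7=1 → 1; observed 1. Eliminates N1 stuck-at-1, N1 inverted output, N7 stuck-at-0, N7 inverted output.
Test 3 (in0=1, in1=0, in2=0, in3=1, in4=1): fault-free N1=1, N2=0, N3=0, N4=0, N5=0, N6=0, N7=0 → 0; observed 0. Eliminates N5 inverted output.
Only N5 stuck-at-0 is consistent with every test.

N5 stuck-at-0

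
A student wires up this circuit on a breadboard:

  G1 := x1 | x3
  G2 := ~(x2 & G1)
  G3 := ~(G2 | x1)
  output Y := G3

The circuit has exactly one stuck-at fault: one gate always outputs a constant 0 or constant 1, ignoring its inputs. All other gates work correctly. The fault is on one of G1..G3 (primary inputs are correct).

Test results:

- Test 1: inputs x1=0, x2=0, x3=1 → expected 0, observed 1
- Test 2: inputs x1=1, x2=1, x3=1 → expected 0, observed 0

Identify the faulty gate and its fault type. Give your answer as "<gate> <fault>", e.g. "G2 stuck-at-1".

G2 stuck-at-0

Fault-free values for test 1 (x1=0, x2=0, x3=1): G1=1, G2=1, G3=0, giving Y=0. Observed 1.
Test 1: faults giving observed 1 are {G2 stuck-at-0, G3 stuck-at-1}.
Test 2 (x1=1, x2=1, x3=1): fault-free G1=1, G2=0, G3=0 → 0; observed 0. Eliminates G3 stuck-at-1.
Only G2 stuck-at-0 is consistent with every test.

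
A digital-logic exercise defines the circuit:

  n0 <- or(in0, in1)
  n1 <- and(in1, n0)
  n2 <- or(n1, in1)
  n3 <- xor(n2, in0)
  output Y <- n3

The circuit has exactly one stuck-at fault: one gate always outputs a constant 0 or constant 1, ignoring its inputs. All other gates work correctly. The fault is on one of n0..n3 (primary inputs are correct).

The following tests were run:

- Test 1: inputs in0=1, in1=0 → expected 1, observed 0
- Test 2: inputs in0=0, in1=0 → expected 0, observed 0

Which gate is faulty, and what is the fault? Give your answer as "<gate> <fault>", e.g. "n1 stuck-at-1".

n3 stuck-at-0

Fault-free values for test 1 (in0=1, in1=0): n0=1, n1=0, n2=0, n3=1, giving Y=1. Observed 0.
Test 1: faults giving observed 0 are {n1 stuck-at-1, n2 stuck-at-1, n3 stuck-at-0}.
Test 2 (in0=0, in1=0): fault-free n0=0, n1=0, n2=0, n3=0 → 0; observed 0. Eliminates n1 stuck-at-1, n2 stuck-at-1.
Only n3 stuck-at-0 is consistent with every test.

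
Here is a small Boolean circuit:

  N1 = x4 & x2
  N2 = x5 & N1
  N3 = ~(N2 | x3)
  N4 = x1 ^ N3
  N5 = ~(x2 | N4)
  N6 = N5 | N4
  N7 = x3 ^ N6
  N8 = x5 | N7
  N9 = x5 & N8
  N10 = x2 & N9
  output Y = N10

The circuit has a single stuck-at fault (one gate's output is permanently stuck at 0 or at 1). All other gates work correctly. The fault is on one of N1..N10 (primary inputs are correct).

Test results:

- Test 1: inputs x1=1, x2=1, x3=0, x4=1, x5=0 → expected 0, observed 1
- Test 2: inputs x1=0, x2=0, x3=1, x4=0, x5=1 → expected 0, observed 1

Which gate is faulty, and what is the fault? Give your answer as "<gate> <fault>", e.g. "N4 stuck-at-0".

Fault-free values for test 1 (x1=1, x2=1, x3=0, x4=1, x5=0): N1=1, N2=0, N3=1, N4=0, N5=0, N6=0, N7=0, N8=0, N9=0, N10=0, giving Y=0. Observed 1.
Test 1: faults giving observed 1 are {N9 stuck-at-1, N10 stuck-at-1}.
Test 2 (x1=0, x2=0, x3=1, x4=0, x5=1): fault-free N1=0, N2=0, N3=0, N4=0, N5=1, N6=1, N7=0, N8=1, N9=1, N10=0 → 0; observed 1. Eliminates N9 stuck-at-1.
Only N10 stuck-at-1 is consistent with every test.

N10 stuck-at-1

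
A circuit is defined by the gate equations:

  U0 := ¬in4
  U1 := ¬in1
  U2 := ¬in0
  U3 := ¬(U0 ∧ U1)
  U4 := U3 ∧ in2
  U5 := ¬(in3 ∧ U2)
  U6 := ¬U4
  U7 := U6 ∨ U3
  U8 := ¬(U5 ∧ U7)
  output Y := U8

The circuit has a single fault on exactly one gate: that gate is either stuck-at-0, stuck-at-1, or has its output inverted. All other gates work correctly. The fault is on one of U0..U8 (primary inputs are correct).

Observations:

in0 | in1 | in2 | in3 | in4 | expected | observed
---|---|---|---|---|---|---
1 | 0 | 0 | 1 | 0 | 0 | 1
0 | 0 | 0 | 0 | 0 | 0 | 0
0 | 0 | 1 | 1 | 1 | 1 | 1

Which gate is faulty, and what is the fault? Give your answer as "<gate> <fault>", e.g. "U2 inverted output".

Fault-free values for test 1 (in0=1, in1=0, in2=0, in3=1, in4=0): U0=1, U1=1, U2=0, U3=0, U4=0, U5=1, U6=1, U7=1, U8=0, giving Y=0. Observed 1.
Test 1: faults giving observed 1 are {U2 stuck-at-1, U2 inverted output, U4 stuck-at-1, U4 inverted output, U5 stuck-at-0, U5 inverted output, U6 stuck-at-0, U6 inverted output, U7 stuck-at-0, U7 inverted output, U8 stuck-at-1, U8 inverted output}.
Test 2 (in0=0, in1=0, in2=0, in3=0, in4=0): fault-free U0=1, U1=1, U2=1, U3=0, U4=0, U5=1, U6=1, U7=1, U8=0 → 0; observed 0. Eliminates U4 stuck-at-1, U4 inverted output, U5 stuck-at-0, U5 inverted output, U6 stuck-at-0, U6 inverted output, U7 stuck-at-0, U7 inverted output, U8 stuck-at-1, U8 inverted output.
Test 3 (in0=0, in1=0, in2=1, in3=1, in4=1): fault-free U0=0, U1=1, U2=1, U3=1, U4=1, U5=0, U6=0, U7=1, U8=1 → 1; observed 1. Eliminates U2 inverted output.
Only U2 stuck-at-1 is consistent with every test.

U2 stuck-at-1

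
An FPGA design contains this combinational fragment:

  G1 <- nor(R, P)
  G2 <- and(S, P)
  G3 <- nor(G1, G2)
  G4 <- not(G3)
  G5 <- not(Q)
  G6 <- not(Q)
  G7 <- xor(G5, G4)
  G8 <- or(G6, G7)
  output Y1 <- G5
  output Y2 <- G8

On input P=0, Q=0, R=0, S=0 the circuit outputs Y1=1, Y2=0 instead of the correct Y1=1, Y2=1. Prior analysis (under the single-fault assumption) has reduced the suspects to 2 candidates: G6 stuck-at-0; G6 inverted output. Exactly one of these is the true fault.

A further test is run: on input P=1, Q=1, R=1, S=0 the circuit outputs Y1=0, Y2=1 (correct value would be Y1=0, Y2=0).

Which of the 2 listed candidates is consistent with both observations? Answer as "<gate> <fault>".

G6 inverted output

Evaluate each candidate on input P=1, Q=1, R=1, S=0:
  G6 stuck-at-0: G1=0, G2=0, G3=1, G4=0, G5=0, G6=0 [stuck-at-0], G7=0, G8=0 → Y1=0, Y2=0 — eliminated
  G6 inverted output: G1=0, G2=0, G3=1, G4=0, G5=0, G6=1 [inverted output], G7=0, G8=1 → Y1=0, Y2=1 — matches
Only G6 inverted output reproduces the observed Y1=0, Y2=1.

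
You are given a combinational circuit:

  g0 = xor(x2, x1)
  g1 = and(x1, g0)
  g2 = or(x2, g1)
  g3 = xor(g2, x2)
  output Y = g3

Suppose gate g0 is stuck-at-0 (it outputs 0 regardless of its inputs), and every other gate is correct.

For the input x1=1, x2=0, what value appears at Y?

0

Propagate with g0 forced: g0=0 [stuck-at-0], g1=0, g2=0, g3=0.
So Y = 0. (Without the fault it would be 1.)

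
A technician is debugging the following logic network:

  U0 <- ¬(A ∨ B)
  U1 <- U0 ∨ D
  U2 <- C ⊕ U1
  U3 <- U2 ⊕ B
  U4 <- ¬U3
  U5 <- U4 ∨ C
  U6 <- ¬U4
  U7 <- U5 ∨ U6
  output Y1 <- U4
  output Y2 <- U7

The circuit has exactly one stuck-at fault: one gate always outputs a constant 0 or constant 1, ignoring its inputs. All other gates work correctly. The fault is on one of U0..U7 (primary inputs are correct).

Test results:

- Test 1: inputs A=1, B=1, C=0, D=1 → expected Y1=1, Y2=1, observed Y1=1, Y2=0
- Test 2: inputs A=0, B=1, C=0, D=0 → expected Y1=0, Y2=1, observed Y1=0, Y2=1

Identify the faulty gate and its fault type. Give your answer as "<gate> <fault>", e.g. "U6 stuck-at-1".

U5 stuck-at-0

Fault-free values for test 1 (A=1, B=1, C=0, D=1): U0=0, U1=1, U2=1, U3=0, U4=1, U5=1, U6=0, U7=1, giving Y1=1, Y2=1. Observed Y1=1, Y2=0.
Test 1: faults giving observed Y1=1, Y2=0 are {U5 stuck-at-0, U7 stuck-at-0}.
Test 2 (A=0, B=1, C=0, D=0): fault-free U0=0, U1=0, U2=0, U3=1, U4=0, U5=0, U6=1, U7=1 → Y1=0, Y2=1; observed Y1=0, Y2=1. Eliminates U7 stuck-at-0.
Only U5 stuck-at-0 is consistent with every test.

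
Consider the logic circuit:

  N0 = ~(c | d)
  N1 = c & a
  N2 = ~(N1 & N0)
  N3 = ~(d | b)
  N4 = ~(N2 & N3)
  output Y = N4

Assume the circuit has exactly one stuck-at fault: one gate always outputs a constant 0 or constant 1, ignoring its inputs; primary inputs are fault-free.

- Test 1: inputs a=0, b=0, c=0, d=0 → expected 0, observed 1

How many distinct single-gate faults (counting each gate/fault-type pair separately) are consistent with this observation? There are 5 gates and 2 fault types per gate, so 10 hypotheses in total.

4

Fault-free: N0=1, N1=0, N2=1, N3=1, N4=0 → 0. Observed 1.
  N0 stuck-at-0: output 0 ✗
  N0 stuck-at-1: output 0 ✗
  N1 stuck-at-0: output 0 ✗
  N1 stuck-at-1: output 1 ✓
  N2 stuck-at-0: output 1 ✓
  N2 stuck-at-1: output 0 ✗
  N3 stuck-at-0: output 1 ✓
  N3 stuck-at-1: output 0 ✗
  N4 stuck-at-0: output 0 ✗
  N4 stuck-at-1: output 1 ✓
Consistent faults: {N1 stuck-at-1, N2 stuck-at-0, N3 stuck-at-0, N4 stuck-at-1} — 4 in all.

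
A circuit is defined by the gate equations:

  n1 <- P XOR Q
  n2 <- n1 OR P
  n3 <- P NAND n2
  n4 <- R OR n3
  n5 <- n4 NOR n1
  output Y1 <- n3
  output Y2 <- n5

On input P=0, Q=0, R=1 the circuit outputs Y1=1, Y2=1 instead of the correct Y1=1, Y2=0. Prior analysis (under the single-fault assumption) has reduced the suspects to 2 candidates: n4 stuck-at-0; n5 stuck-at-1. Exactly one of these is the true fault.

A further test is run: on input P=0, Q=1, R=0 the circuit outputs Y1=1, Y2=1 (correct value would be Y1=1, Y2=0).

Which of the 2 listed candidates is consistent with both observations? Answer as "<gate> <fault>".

n5 stuck-at-1

Evaluate each candidate on input P=0, Q=1, R=0:
  n4 stuck-at-0: n1=1, n2=1, n3=1, n4=0 [stuck-at-0], n5=0 → Y1=1, Y2=0 — eliminated
  n5 stuck-at-1: n1=1, n2=1, n3=1, n4=1, n5=1 [stuck-at-1] → Y1=1, Y2=1 — matches
Only n5 stuck-at-1 reproduces the observed Y1=1, Y2=1.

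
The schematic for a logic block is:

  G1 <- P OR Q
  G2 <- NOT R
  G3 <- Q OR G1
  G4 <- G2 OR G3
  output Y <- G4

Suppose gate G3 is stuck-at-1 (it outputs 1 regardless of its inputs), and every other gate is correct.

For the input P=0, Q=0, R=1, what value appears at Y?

Propagate with G3 forced: G1=0, G2=0, G3=1 [stuck-at-1], G4=1.
So Y = 1. (Without the fault it would be 0.)

1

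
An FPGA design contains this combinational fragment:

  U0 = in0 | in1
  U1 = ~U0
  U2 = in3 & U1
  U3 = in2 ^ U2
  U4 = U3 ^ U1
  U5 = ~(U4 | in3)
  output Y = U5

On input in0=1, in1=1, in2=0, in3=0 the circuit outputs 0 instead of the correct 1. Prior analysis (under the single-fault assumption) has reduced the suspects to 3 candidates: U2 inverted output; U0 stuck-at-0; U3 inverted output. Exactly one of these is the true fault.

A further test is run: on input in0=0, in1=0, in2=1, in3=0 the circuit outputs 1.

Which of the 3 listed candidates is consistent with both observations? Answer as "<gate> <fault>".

Evaluate each candidate on input in0=0, in1=0, in2=1, in3=0:
  U2 inverted output: U0=0, U1=1, U2=1 [inverted output], U3=0, U4=1, U5=0 → 0 — eliminated
  U0 stuck-at-0: U0=0 [stuck-at-0], U1=1, U2=0, U3=1, U4=0, U5=1 → 1 — matches
  U3 inverted output: U0=0, U1=1, U2=0, U3=0 [inverted output], U4=1, U5=0 → 0 — eliminated
Only U0 stuck-at-0 reproduces the observed 1.

U0 stuck-at-0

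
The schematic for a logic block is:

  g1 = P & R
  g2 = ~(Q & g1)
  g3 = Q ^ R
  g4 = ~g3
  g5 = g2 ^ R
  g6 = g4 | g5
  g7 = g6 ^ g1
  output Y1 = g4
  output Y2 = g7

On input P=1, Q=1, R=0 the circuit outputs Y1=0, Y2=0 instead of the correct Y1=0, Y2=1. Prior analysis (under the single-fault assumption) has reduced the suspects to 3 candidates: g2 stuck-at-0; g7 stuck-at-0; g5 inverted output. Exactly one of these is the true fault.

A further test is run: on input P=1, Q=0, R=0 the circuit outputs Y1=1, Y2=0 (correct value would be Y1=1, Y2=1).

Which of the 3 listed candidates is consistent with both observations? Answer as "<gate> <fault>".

Evaluate each candidate on input P=1, Q=0, R=0:
  g2 stuck-at-0: g1=0, g2=0 [stuck-at-0], g3=0, g4=1, g5=0, g6=1, g7=1 → Y1=1, Y2=1 — eliminated
  g7 stuck-at-0: g1=0, g2=1, g3=0, g4=1, g5=1, g6=1, g7=0 [stuck-at-0] → Y1=1, Y2=0 — matches
  g5 inverted output: g1=0, g2=1, g3=0, g4=1, g5=0 [inverted output], g6=1, g7=1 → Y1=1, Y2=1 — eliminated
Only g7 stuck-at-0 reproduces the observed Y1=1, Y2=0.

g7 stuck-at-0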